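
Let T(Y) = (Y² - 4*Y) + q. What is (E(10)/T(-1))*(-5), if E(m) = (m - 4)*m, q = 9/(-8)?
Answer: -2400/31 ≈ -77.419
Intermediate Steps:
q = -9/8 (q = 9*(-⅛) = -9/8 ≈ -1.1250)
E(m) = m*(-4 + m) (E(m) = (-4 + m)*m = m*(-4 + m))
T(Y) = -9/8 + Y² - 4*Y (T(Y) = (Y² - 4*Y) - 9/8 = -9/8 + Y² - 4*Y)
(E(10)/T(-1))*(-5) = ((10*(-4 + 10))/(-9/8 + (-1)² - 4*(-1)))*(-5) = ((10*6)/(-9/8 + 1 + 4))*(-5) = (60/(31/8))*(-5) = (60*(8/31))*(-5) = (480/31)*(-5) = -2400/31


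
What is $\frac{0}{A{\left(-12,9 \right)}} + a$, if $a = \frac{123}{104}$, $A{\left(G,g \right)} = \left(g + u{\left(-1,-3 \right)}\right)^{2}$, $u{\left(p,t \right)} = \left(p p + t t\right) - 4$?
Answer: $\frac{123}{104} \approx 1.1827$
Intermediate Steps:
$u{\left(p,t \right)} = -4 + p^{2} + t^{2}$ ($u{\left(p,t \right)} = \left(p^{2} + t^{2}\right) - 4 = -4 + p^{2} + t^{2}$)
$A{\left(G,g \right)} = \left(6 + g\right)^{2}$ ($A{\left(G,g \right)} = \left(g + \left(-4 + \left(-1\right)^{2} + \left(-3\right)^{2}\right)\right)^{2} = \left(g + \left(-4 + 1 + 9\right)\right)^{2} = \left(g + 6\right)^{2} = \left(6 + g\right)^{2}$)
$a = \frac{123}{104}$ ($a = 123 \cdot \frac{1}{104} = \frac{123}{104} \approx 1.1827$)
$\frac{0}{A{\left(-12,9 \right)}} + a = \frac{0}{\left(6 + 9\right)^{2}} + \frac{123}{104} = \frac{0}{15^{2}} + \frac{123}{104} = \frac{0}{225} + \frac{123}{104} = 0 \cdot \frac{1}{225} + \frac{123}{104} = 0 + \frac{123}{104} = \frac{123}{104}$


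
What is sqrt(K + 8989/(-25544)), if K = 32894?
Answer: 3*sqrt(596193658438)/12772 ≈ 181.37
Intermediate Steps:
sqrt(K + 8989/(-25544)) = sqrt(32894 + 8989/(-25544)) = sqrt(32894 + 8989*(-1/25544)) = sqrt(32894 - 8989/25544) = sqrt(840235347/25544) = 3*sqrt(596193658438)/12772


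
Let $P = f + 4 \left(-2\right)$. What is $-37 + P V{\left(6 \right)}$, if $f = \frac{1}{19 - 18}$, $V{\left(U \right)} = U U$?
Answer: $-289$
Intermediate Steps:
$V{\left(U \right)} = U^{2}$
$f = 1$ ($f = 1^{-1} = 1$)
$P = -7$ ($P = 1 + 4 \left(-2\right) = 1 - 8 = -7$)
$-37 + P V{\left(6 \right)} = -37 - 7 \cdot 6^{2} = -37 - 252 = -289$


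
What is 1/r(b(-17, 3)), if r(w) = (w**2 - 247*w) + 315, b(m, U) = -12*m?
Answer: -1/8457 ≈ -0.00011825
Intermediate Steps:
r(w) = 315 + w**2 - 247*w
1/r(b(-17, 3)) = 1/(315 + (-12*(-17))**2 - (-2964)*(-17)) = 1/(315 + 204**2 - 247*204) = 1/(315 + 41616 - 50388) = 1/(-8457) = -1/8457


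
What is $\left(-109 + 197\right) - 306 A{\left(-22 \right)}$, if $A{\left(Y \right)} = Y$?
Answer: $6820$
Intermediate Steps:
$\left(-109 + 197\right) - 306 A{\left(-22 \right)} = \left(-109 + 197\right) - -6732 = 88 + 6732 = 6820$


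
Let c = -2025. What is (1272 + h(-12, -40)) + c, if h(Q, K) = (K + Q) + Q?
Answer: -817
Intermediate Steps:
h(Q, K) = K + 2*Q
(1272 + h(-12, -40)) + c = (1272 + (-40 + 2*(-12))) - 2025 = (1272 + (-40 - 24)) - 2025 = (1272 - 64) - 2025 = 1208 - 2025 = -817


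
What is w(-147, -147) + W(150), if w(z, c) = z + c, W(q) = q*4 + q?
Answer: 456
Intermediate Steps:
W(q) = 5*q (W(q) = 4*q + q = 5*q)
w(z, c) = c + z
w(-147, -147) + W(150) = (-147 - 147) + 5*150 = -294 + 750 = 456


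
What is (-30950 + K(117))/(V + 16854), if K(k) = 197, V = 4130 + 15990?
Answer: -30753/36974 ≈ -0.83175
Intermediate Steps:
V = 20120
(-30950 + K(117))/(V + 16854) = (-30950 + 197)/(20120 + 16854) = -30753/36974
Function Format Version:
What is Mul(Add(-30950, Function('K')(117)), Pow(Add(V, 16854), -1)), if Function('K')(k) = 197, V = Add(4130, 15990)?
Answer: Rational(-30753, 36974) ≈ -0.83175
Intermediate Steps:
V = 20120
Mul(Add(-30950, Function('K')(117)), Pow(Add(V, 16854), -1)) = Mul(Add(-30950, 197), Pow(Add(20120, 16854), -1)) = Mul(-30753, Pow(36974, -1)) = Mul(-30753, Rational(1, 36974)) = Rational(-30753, 36974)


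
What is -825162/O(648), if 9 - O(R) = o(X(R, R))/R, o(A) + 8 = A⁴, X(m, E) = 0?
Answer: -33419061/365 ≈ -91559.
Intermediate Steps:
o(A) = -8 + A⁴
O(R) = 9 + 8/R (O(R) = 9 - (-8 + 0⁴)/R = 9 - (-8 + 0)/R = 9 - (-8)/R = 9 + 8/R)
-825162/O(648) = -825162/(9 + 8/648) = -825162/(9 + 8*(1/648)) = -825162/(9 + 1/81) = -825162/730/81 = -825162*81/730 = -33419061/365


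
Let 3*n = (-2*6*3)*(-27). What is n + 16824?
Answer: 17148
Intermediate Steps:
n = 324 (n = ((-2*6*3)*(-27))/3 = (-12*3*(-27))/3 = (-36*(-27))/3 = (⅓)*972 = 324)
n + 16824 = 324 + 16824 = 17148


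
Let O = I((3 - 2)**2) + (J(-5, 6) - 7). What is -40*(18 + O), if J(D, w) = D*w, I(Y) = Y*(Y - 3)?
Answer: 840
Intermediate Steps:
I(Y) = Y*(-3 + Y)
O = -39 (O = (3 - 2)**2*(-3 + (3 - 2)**2) + (-5*6 - 7) = 1**2*(-3 + 1**2) + (-30 - 7) = 1*(-3 + 1) - 37 = 1*(-2) - 37 = -2 - 37 = -39)
-40*(18 + O) = -40*(18 - 39) = -40*(-21) = 840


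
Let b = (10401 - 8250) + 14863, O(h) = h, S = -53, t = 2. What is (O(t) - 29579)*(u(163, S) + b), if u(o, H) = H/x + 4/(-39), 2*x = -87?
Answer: -189727542464/377 ≈ -5.0326e+8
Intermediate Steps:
x = -87/2 (x = (½)*(-87) = -87/2 ≈ -43.500)
u(o, H) = -4/39 - 2*H/87 (u(o, H) = H/(-87/2) + 4/(-39) = H*(-2/87) + 4*(-1/39) = -2*H/87 - 4/39 = -4/39 - 2*H/87)
b = 17014 (b = 2151 + 14863 = 17014)
(O(t) - 29579)*(u(163, S) + b) = (2 - 29579)*((-4/39 - 2/87*(-53)) + 17014) = -29577*((-4/39 + 106/87) + 17014) = -29577*(1262/1131 + 17014) = -29577*19244096/1131 = -189727542464/377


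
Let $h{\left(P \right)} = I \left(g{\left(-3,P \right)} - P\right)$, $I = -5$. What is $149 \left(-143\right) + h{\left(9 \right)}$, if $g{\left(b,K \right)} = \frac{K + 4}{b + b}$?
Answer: $- \frac{127507}{6} \approx -21251.0$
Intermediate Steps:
$g{\left(b,K \right)} = \frac{4 + K}{2 b}$
$h{\left(P \right)} = \frac{10}{3} + \frac{35 P}{6}$ ($h{\left(P \right)} = - 5 \left(\frac{4 + P}{2 \left(-3\right)} - P\right) = - 5 \left(\frac{1}{2} \left(- \frac{1}{3}\right) \left(4 + P\right) - P\right) = - 5 \left(\left(- \frac{2}{3} - \frac{P}{6}\right) - P\right) = - 5 \left(- \frac{2}{3} - \frac{7 P}{6}\right) = \frac{10}{3} + \frac{35 P}{6}$)
$149 \left(-143\right) + h{\left(9 \right)} = 149 \left(-143\right) + \left(\frac{10}{3} + \frac{35}{6} \cdot 9\right) = -21307 + \left(\frac{10}{3} + \frac{105}{2}\right) = -21307 + \frac{335}{6} = - \frac{127507}{6}$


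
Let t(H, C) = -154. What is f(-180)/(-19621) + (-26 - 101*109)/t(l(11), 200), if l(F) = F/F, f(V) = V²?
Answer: 30218305/431662 ≈ 70.005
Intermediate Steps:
l(F) = 1
f(-180)/(-19621) + (-26 - 101*109)/t(l(11), 200) = (-180)²/(-19621) + (-26 - 101*109)/(-154) = 32400*(-1/19621) + (-26 - 11009)*(-1/154) = -32400/19621 - 11035*(-1/154) = -32400/19621 + 11035/154 = 30218305/431662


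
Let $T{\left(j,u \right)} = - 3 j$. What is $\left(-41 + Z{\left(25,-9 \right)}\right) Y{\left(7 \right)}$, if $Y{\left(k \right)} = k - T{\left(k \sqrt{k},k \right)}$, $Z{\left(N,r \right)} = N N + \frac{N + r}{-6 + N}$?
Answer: $\frac{77784}{19} + \frac{233352 \sqrt{7}}{19} \approx 36588.0$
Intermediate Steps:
$Z{\left(N,r \right)} = N^{2} + \frac{N + r}{-6 + N}$
$Y{\left(k \right)} = k + 3 k^{\frac{3}{2}}$ ($Y{\left(k \right)} = k - - 3 k \sqrt{k} = k - - 3 k^{\frac{3}{2}} = k + 3 k^{\frac{3}{2}}$)
$\left(-41 + Z{\left(25,-9 \right)}\right) Y{\left(7 \right)} = \left(-41 + \frac{25 - 9 + 25^{3} - 6 \cdot 25^{2}}{-6 + 25}\right) \left(7 + 3 \cdot 7^{\frac{3}{2}}\right) = \left(-41 + \frac{25 - 9 + 15625 - 3750}{19}\right) \left(7 + 3 \cdot 7 \sqrt{7}\right) = \left(-41 + \frac{25 - 9 + 15625 - 3750}{19}\right) \left(7 + 21 \sqrt{7}\right) = \left(-41 + \frac{1}{19} \cdot 11891\right) \left(7 + 21 \sqrt{7}\right) = \left(-41 + \frac{11891}{19}\right) \left(7 + 21 \sqrt{7}\right) = \frac{11112 \left(7 + 21 \sqrt{7}\right)}{19} = \frac{77784}{19} + \frac{233352 \sqrt{7}}{19}$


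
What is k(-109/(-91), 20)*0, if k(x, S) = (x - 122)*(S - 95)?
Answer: 0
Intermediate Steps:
k(x, S) = (-122 + x)*(-95 + S)
k(-109/(-91), 20)*0 = (11590 - 122*20 - (-10355)/(-91) + 20*(-109/(-91)))*0 = (11590 - 2440 - (-10355)*(-1)/91 + 20*(-109*(-1/91)))*0 = (11590 - 2440 - 95*109/91 + 20*(109/91))*0 = (11590 - 2440 - 10355/91 + 2180/91)*0 = (824475/91)*0 = 0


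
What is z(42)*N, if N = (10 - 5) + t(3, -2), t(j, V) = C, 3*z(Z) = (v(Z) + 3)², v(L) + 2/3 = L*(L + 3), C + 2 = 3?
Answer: 64456658/9 ≈ 7.1618e+6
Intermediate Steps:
C = 1 (C = -2 + 3 = 1)
v(L) = -⅔ + L*(3 + L) (v(L) = -⅔ + L*(L + 3) = -⅔ + L*(3 + L))
z(Z) = (7/3 + Z² + 3*Z)²/3 (z(Z) = ((-⅔ + Z² + 3*Z) + 3)²/3 = (7/3 + Z² + 3*Z)²/3)
t(j, V) = 1
N = 6 (N = (10 - 5) + 1 = 5 + 1 = 6)
z(42)*N = ((7 + 3*42² + 9*42)²/27)*6 = ((7 + 3*1764 + 378)²/27)*6 = ((7 + 5292 + 378)²/27)*6 = ((1/27)*5677²)*6 = ((1/27)*32228329)*6 = (32228329/27)*6 = 64456658/9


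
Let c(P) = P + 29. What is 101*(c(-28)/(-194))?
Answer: -101/194 ≈ -0.52062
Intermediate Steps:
c(P) = 29 + P
101*(c(-28)/(-194)) = 101*((29 - 28)/(-194)) = 101*(1*(-1/194)) = 101*(-1/194) = -101/194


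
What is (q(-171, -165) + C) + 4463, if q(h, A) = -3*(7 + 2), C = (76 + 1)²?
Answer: 10365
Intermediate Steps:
C = 5929 (C = 77² = 5929)
q(h, A) = -27 (q(h, A) = -3*9 = -27)
(q(-171, -165) + C) + 4463 = (-27 + 5929) + 4463 = 5902 + 4463 = 10365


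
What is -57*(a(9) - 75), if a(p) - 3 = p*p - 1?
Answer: -456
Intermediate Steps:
a(p) = 2 + p² (a(p) = 3 + (p*p - 1) = 3 + (p² - 1) = 3 + (-1 + p²) = 2 + p²)
-57*(a(9) - 75) = -57*((2 + 9²) - 75) = -57*((2 + 81) - 75) = -57*(83 - 75) = -57*8 = -456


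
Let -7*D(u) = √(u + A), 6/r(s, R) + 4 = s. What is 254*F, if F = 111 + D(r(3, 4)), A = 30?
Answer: 28194 - 508*√6/7 ≈ 28016.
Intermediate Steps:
r(s, R) = 6/(-4 + s)
D(u) = -√(30 + u)/7 (D(u) = -√(u + 30)/7 = -√(30 + u)/7)
F = 111 - 2*√6/7 (F = 111 - √(30 + 6/(-4 + 3))/7 = 111 - √(30 + 6/(-1))/7 = 111 - √(30 + 6*(-1))/7 = 111 - √(30 - 6)/7 = 111 - 2*√6/7 ≈ 110.30)
254*F = 254*(111 - 2*√6/7) = 28194 - 508*√6/7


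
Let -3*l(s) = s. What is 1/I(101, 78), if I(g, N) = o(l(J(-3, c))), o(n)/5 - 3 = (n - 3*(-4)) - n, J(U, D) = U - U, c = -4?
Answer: 1/75 ≈ 0.013333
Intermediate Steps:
J(U, D) = 0
l(s) = -s/3
o(n) = 75 (o(n) = 15 + 5*((n - 3*(-4)) - n) = 15 + 5*((n + 12) - n) = 15 + 5*((12 + n) - n) = 15 + 5*12 = 15 + 60 = 75)
I(g, N) = 75
1/I(101, 78) = 1/75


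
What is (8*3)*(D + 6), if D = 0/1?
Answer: 144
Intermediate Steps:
D = 0 (D = 0*1 = 0)
(8*3)*(D + 6) = (8*3)*(0 + 6) = 24*6 = 144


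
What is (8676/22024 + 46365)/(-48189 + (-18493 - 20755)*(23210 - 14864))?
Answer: -85095953/601277218494 ≈ -0.00014153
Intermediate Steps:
(8676/22024 + 46365)/(-48189 + (-18493 - 20755)*(23210 - 14864)) = (8676*(1/22024) + 46365)/(-48189 - 39248*8346) = (2169/5506 + 46365)/(-48189 - 327563808) = (255287859/5506)/(-327611997) = (255287859/5506)*(-1/327611997) = -85095953/601277218494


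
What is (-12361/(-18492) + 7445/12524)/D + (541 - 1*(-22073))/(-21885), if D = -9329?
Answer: -2036034235789037/1970141167637430 ≈ -1.0334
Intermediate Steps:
(-12361/(-18492) + 7445/12524)/D + (541 - 1*(-22073))/(-21885) = (-12361/(-18492) + 7445/12524)/(-9329) + (541 - 1*(-22073))/(-21885) = (-12361*(-1/18492) + 7445*(1/12524))*(-1/9329) + (541 + 22073)*(-1/21885) = (12361/18492 + 7445/12524)*(-1/9329) + 22614*(-1/21885) = (36560263/28949226)*(-1/9329) - 7538/7295 = -36560263/270067329354 - 7538/7295 = -2036034235789037/1970141167637430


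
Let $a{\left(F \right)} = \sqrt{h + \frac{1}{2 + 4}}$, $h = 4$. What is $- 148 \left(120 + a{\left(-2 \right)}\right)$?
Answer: $-17760 - \frac{370 \sqrt{6}}{3} \approx -18062.0$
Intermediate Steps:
$a{\left(F \right)} = \frac{5 \sqrt{6}}{6}$ ($a{\left(F \right)} = \sqrt{4 + \frac{1}{2 + 4}} = \sqrt{4 + \frac{1}{6}} = \sqrt{\frac{25}{6}} = \frac{5 \sqrt{6}}{6}$)
$- 148 \left(120 + a{\left(-2 \right)}\right) = - 148 \left(120 + \frac{5 \sqrt{6}}{6}\right) = -17760 - \frac{370 \sqrt{6}}{3}$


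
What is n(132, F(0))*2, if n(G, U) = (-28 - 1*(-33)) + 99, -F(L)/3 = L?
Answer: 208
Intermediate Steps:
F(L) = -3*L
n(G, U) = 104 (n(G, U) = (-28 + 33) + 99 = 5 + 99 = 104)
n(132, F(0))*2 = 104*2 = 208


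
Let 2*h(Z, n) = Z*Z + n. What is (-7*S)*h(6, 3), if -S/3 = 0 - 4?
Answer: -1638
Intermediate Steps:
h(Z, n) = n/2 + Z**2/2 (h(Z, n) = (Z*Z + n)/2 = (Z**2 + n)/2 = (n + Z**2)/2 = n/2 + Z**2/2)
S = 12 (S = -3*(0 - 4) = -3*(-4) = 12)
(-7*S)*h(6, 3) = (-7*12)*((1/2)*3 + (1/2)*6**2) = -84*(3/2 + (1/2)*36) = -84*(3/2 + 18) = -84*39/2 = -1638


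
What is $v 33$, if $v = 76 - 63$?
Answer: $429$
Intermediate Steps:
$v = 13$
$v 33 = 13 \cdot 33 = 429$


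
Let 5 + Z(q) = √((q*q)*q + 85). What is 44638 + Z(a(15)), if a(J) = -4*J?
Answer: 44633 + I*√215915 ≈ 44633.0 + 464.67*I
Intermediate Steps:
Z(q) = -5 + √(85 + q³) (Z(q) = -5 + √((q*q)*q + 85) = -5 + √(q²*q + 85) = -5 + √(q³ + 85) = -5 + √(85 + q³))
44638 + Z(a(15)) = 44638 + (-5 + √(85 + (-4*15)³)) = 44638 + (-5 + √(85 + (-60)³)) = 44638 + (-5 + √(85 - 216000)) = 44638 + (-5 + √(-215915)) = 44638 + (-5 + I*√215915) = 44633 + I*√215915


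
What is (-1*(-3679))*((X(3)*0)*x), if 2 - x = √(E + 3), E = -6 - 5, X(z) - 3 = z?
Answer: 0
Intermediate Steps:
X(z) = 3 + z
E = -11
x = 2 - 2*I*√2 (x = 2 - √(-11 + 3) = 2 - √(-8) = 2 - 2*I*√2 ≈ 2.0 - 2.8284*I)
(-1*(-3679))*((X(3)*0)*x) = (-1*(-3679))*(((3 + 3)*0)*(2 - 2*I*√2)) = 3679*((6*0)*(2 - 2*I*√2)) = 3679*(0*(2 - 2*I*√2)) = 3679*0 = 0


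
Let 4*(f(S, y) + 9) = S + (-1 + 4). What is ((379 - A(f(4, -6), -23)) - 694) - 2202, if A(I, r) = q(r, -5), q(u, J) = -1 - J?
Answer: -2521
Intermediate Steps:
f(S, y) = -33/4 + S/4 (f(S, y) = -9 + (S + (-1 + 4))/4 = -9 + (S + 3)/4 = -9 + (3 + S)/4 = -9 + (3/4 + S/4) = -33/4 + S/4)
A(I, r) = 4 (A(I, r) = -1 - 1*(-5) = -1 + 5 = 4)
((379 - A(f(4, -6), -23)) - 694) - 2202 = ((379 - 1*4) - 694) - 2202 = ((379 - 4) - 694) - 2202 = (375 - 694) - 2202 = -319 - 2202 = -2521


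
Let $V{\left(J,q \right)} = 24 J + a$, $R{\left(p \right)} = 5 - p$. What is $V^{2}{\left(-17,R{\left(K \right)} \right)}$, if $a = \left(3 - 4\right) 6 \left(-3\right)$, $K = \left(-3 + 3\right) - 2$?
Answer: $152100$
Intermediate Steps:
$K = -2$ ($K = 0 - 2 = -2$)
$a = 18$ ($a = \left(3 - 4\right) 6 \left(-3\right) = \left(-1\right) 6 \left(-3\right) = \left(-6\right) \left(-3\right) = 18$)
$V{\left(J,q \right)} = 18 + 24 J$ ($V{\left(J,q \right)} = 24 J + 18 = 18 + 24 J$)
$V^{2}{\left(-17,R{\left(K \right)} \right)} = \left(18 + 24 \left(-17\right)\right)^{2} = \left(18 - 408\right)^{2} = \left(-390\right)^{2} = 152100$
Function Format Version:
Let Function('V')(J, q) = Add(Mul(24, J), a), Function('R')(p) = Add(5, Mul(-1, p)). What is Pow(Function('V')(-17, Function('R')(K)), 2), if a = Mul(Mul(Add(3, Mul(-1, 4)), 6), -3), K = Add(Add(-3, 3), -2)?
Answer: 152100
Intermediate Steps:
K = -2 (K = Add(0, -2) = -2)
a = 18 (a = Mul(Mul(Add(3, -4), 6), -3) = Mul(Mul(-1, 6), -3) = Mul(-6, -3) = 18)
Function('V')(J, q) = Add(18, Mul(24, J)) (Function('V')(J, q) = Add(Mul(24, J), 18) = Add(18, Mul(24, J)))
Pow(Function('V')(-17, Function('R')(K)), 2) = Pow(Add(18, Mul(24, -17)), 2) = Pow(Add(18, -408), 2) = Pow(-390, 2) = 152100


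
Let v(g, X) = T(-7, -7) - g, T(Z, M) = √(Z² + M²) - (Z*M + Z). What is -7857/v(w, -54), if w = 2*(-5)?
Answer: 125712/463 + 54999*√2/926 ≈ 355.51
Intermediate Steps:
w = -10
T(Z, M) = √(M² + Z²) - Z - M*Z (T(Z, M) = √(M² + Z²) - (M*Z + Z) = √(M² + Z²) - (Z + M*Z) = √(M² + Z²) + (-Z - M*Z) = √(M² + Z²) - Z - M*Z)
v(g, X) = -42 - g + 7*√2 (v(g, X) = (√((-7)² + (-7)²) - 1*(-7) - 1*(-7)*(-7)) - g = (√(49 + 49) + 7 - 49) - g = (√98 + 7 - 49) - g = (7*√2 + 7 - 49) - g = (-42 + 7*√2) - g = -42 - g + 7*√2)
-7857/v(w, -54) = -7857/(-42 - 1*(-10) + 7*√2) = -7857/(-42 + 10 + 7*√2) = -7857/(-32 + 7*√2)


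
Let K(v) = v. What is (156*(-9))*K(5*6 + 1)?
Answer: -43524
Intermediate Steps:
(156*(-9))*K(5*6 + 1) = (156*(-9))*(5*6 + 1) = -1404*(30 + 1) = -1404*31 = -43524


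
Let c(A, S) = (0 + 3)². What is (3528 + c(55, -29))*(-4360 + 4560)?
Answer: 707400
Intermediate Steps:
c(A, S) = 9 (c(A, S) = 3² = 9)
(3528 + c(55, -29))*(-4360 + 4560) = (3528 + 9)*(-4360 + 4560) = 3537*200 = 707400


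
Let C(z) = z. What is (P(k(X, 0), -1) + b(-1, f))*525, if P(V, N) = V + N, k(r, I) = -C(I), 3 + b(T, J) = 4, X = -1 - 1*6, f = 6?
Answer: 0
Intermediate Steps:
X = -7 (X = -1 - 6 = -7)
b(T, J) = 1 (b(T, J) = -3 + 4 = 1)
k(r, I) = -I
P(V, N) = N + V
(P(k(X, 0), -1) + b(-1, f))*525 = ((-1 - 1*0) + 1)*525 = ((-1 + 0) + 1)*525 = (-1 + 1)*525 = 0*525 = 0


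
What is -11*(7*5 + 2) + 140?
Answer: -267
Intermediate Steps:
-11*(7*5 + 2) + 140 = -11*(35 + 2) + 140 = -11*37 + 140 = -407 + 140 = -267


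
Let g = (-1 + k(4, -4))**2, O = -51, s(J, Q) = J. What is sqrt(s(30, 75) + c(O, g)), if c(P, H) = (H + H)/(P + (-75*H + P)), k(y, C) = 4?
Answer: 2*sqrt(502719)/259 ≈ 5.4751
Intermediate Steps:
g = 9 (g = (-1 + 4)**2 = 3**2 = 9)
c(P, H) = 2*H/(-75*H + 2*P) (c(P, H) = (2*H)/(P + (P - 75*H)) = (2*H)/(-75*H + 2*P) = 2*H/(-75*H + 2*P))
sqrt(s(30, 75) + c(O, g)) = sqrt(30 - 2*9/(-2*(-51) + 75*9)) = sqrt(30 - 2*9/(102 + 675)) = sqrt(30 - 2*9/777) = sqrt(30 - 2*9*1/777) = sqrt(30 - 6/259) = sqrt(7764/259) = 2*sqrt(502719)/259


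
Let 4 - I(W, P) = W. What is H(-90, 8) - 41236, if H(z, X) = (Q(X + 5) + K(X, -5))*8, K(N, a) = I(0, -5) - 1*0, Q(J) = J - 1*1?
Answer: -41108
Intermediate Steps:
I(W, P) = 4 - W
Q(J) = -1 + J (Q(J) = J - 1 = -1 + J)
K(N, a) = 4 (K(N, a) = (4 - 1*0) - 1*0 = (4 + 0) + 0 = 4 + 0 = 4)
H(z, X) = 64 + 8*X (H(z, X) = ((-1 + (X + 5)) + 4)*8 = ((-1 + (5 + X)) + 4)*8 = ((4 + X) + 4)*8 = (8 + X)*8 = 64 + 8*X)
H(-90, 8) - 41236 = (64 + 8*8) - 41236 = (64 + 64) - 41236 = 128 - 41236 = -41108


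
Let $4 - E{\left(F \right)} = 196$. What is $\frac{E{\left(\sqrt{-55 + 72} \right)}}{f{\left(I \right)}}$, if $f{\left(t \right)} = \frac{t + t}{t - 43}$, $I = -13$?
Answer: $- \frac{5376}{13} \approx -413.54$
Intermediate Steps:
$E{\left(F \right)} = -192$ ($E{\left(F \right)} = 4 - 196 = -192$)
$f{\left(t \right)} = \frac{2 t}{-43 + t}$
$\frac{E{\left(\sqrt{-55 + 72} \right)}}{f{\left(I \right)}} = - \frac{192}{2 \left(-13\right) \frac{1}{-43 - 13}} = - \frac{192}{2 \left(-13\right) \frac{1}{-56}} = - \frac{192}{2 \left(-13\right) \left(- \frac{1}{56}\right)} = - \frac{192}{\frac{13}{28}} = \left(-192\right) \frac{28}{13} = - \frac{5376}{13}$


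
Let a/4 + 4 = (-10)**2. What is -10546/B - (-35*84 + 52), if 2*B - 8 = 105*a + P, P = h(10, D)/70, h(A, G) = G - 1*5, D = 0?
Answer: 1630243520/564591 ≈ 2887.5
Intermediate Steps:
a = 384 (a = -16 + 4*(-10)**2 = -16 + 4*100 = -16 + 400 = 384)
h(A, G) = -5 + G (h(A, G) = G - 5 = -5 + G)
P = -1/14 (P = (-5 + 0)/70 = -5*1/70 = -1/14 ≈ -0.071429)
B = 564591/28 (B = 4 + (105*384 - 1/14)/2 = 4 + (40320 - 1/14)/2 = 4 + (1/2)*(564479/14) = 4 + 564479/28 = 564591/28 ≈ 20164.)
-10546/B - (-35*84 + 52) = -10546/564591/28 - (-35*84 + 52) = -10546*28/564591 - (-2940 + 52) = -295288/564591 - 1*(-2888) = -295288/564591 + 2888 = 1630243520/564591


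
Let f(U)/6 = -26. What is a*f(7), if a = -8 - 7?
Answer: 2340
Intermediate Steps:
a = -15
f(U) = -156 (f(U) = 6*(-26) = -156)
a*f(7) = -15*(-156) = 2340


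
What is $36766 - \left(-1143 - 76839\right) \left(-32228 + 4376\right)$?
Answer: $-2171917898$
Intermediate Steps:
$36766 - \left(-1143 - 76839\right) \left(-32228 + 4376\right) = 36766 - \left(-77982\right) \left(-27852\right) = 36766 - 2171954664 = -2171917898$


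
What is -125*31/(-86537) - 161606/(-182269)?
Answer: 14691190797/15773012453 ≈ 0.93141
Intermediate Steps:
-125*31/(-86537) - 161606/(-182269) = -3875*(-1/86537) - 161606*(-1/182269) = 3875/86537 + 161606/182269 = 14691190797/15773012453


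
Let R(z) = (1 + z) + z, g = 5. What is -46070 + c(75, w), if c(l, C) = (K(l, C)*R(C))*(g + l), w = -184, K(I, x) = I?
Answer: -2248070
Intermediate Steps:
R(z) = 1 + 2*z
c(l, C) = l*(1 + 2*C)*(5 + l) (c(l, C) = (l*(1 + 2*C))*(5 + l) = l*(1 + 2*C)*(5 + l))
-46070 + c(75, w) = -46070 + 75*(1 + 2*(-184))*(5 + 75) = -46070 + 75*(1 - 368)*80 = -46070 + 75*(-367)*80 = -46070 - 2202000 = -2248070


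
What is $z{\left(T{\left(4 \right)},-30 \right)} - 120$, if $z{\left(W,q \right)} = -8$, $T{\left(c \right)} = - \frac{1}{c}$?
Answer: $-128$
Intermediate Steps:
$z{\left(T{\left(4 \right)},-30 \right)} - 120 = -8 - 120 = -128$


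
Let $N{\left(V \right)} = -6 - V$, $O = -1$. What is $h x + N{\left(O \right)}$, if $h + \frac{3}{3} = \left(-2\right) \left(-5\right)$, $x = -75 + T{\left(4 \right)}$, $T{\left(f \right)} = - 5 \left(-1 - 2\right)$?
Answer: $-545$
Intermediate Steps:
$T{\left(f \right)} = 15$ ($T{\left(f \right)} = \left(-5\right) \left(-3\right) = 15$)
$x = -60$ ($x = -75 + 15 = -60$)
$h = 9$ ($h = -1 - -10 = -1 + 10 = 9$)
$h x + N{\left(O \right)} = 9 \left(-60\right) - 5 = -540 + \left(-6 + 1\right) = -540 - 5 = -545$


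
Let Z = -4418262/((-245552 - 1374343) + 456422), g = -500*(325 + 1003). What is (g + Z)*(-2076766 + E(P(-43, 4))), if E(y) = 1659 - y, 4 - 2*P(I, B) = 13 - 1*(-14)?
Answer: 1603097709234281979/1163473 ≈ 1.3779e+12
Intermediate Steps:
P(I, B) = -23/2 (P(I, B) = 2 - (13 - 1*(-14))/2 = 2 - (13 + 14)/2 = 2 - ½*27 = 2 - 27/2 = -23/2)
g = -664000 (g = -500*1328 = -664000)
Z = 4418262/1163473 (Z = -4418262/(-1619895 + 456422) = -4418262/(-1163473) = -4418262*(-1/1163473) = 4418262/1163473 ≈ 3.7975)
(g + Z)*(-2076766 + E(P(-43, 4))) = (-664000 + 4418262/1163473)*(-2076766 + (1659 - 1*(-23/2))) = -772541653738*(-2076766 + (1659 + 23/2))/1163473 = -772541653738*(-2076766 + 3341/2)/1163473 = -772541653738/1163473*(-4150191/2) = 1603097709234281979/1163473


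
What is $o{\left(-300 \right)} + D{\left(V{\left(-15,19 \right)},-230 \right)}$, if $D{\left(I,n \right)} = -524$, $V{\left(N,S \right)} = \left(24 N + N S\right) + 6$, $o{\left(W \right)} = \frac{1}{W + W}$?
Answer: $- \frac{314401}{600} \approx -524.0$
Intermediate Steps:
$o{\left(W \right)} = \frac{1}{2 W}$
$V{\left(N,S \right)} = 6 + 24 N + N S$
$o{\left(-300 \right)} + D{\left(V{\left(-15,19 \right)},-230 \right)} = \frac{1}{2 \left(-300\right)} - 524 = \frac{1}{2} \left(- \frac{1}{300}\right) - 524 = - \frac{1}{600} - 524 = - \frac{314401}{600}$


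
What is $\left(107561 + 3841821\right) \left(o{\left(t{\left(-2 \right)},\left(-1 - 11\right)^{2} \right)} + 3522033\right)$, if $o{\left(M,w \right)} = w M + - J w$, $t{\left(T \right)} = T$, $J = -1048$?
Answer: $14504725447974$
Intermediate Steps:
$o{\left(M,w \right)} = 1048 w + M w$ ($o{\left(M,w \right)} = w M + \left(-1\right) \left(-1048\right) w = M w + 1048 w = 1048 w + M w$)
$\left(107561 + 3841821\right) \left(o{\left(t{\left(-2 \right)},\left(-1 - 11\right)^{2} \right)} + 3522033\right) = \left(107561 + 3841821\right) \left(\left(-1 - 11\right)^{2} \left(1048 - 2\right) + 3522033\right) = 3949382 \left(\left(-12\right)^{2} \cdot 1046 + 3522033\right) = 3949382 \left(144 \cdot 1046 + 3522033\right) = 3949382 \left(150624 + 3522033\right) = 3949382 \cdot 3672657 = 14504725447974$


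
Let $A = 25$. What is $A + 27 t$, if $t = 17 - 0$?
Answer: $484$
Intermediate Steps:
$t = 17$ ($t = 17 + 0 = 17$)
$A + 27 t = 25 + 27 \cdot 17 = 25 + 459 = 484$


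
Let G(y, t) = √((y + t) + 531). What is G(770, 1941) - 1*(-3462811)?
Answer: 3462811 + √3242 ≈ 3.4629e+6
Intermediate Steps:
G(y, t) = √(531 + t + y) (G(y, t) = √((t + y) + 531) = √(531 + t + y))
G(770, 1941) - 1*(-3462811) = √(531 + 1941 + 770) - 1*(-3462811) = √3242 + 3462811 = 3462811 + √3242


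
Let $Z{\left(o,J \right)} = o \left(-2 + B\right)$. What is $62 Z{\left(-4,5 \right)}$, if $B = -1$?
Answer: $744$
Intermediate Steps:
$Z{\left(o,J \right)} = - 3 o$ ($Z{\left(o,J \right)} = o \left(-2 - 1\right) = o \left(-3\right) = - 3 o$)
$62 Z{\left(-4,5 \right)} = 62 \left(\left(-3\right) \left(-4\right)\right) = 62 \cdot 12 = 744$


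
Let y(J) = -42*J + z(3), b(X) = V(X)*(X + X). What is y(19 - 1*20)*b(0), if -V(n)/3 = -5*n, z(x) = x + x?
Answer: 0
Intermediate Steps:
z(x) = 2*x
V(n) = 15*n (V(n) = -(-15)*n = 15*n)
b(X) = 30*X² (b(X) = (15*X)*(X + X) = (15*X)*(2*X) = 30*X²)
y(J) = 6 - 42*J (y(J) = -42*J + 2*3 = -42*J + 6 = 6 - 42*J)
y(19 - 1*20)*b(0) = (6 - 42*(19 - 1*20))*(30*0²) = (6 - 42*(19 - 20))*(30*0) = (6 - 42*(-1))*0 = (6 + 42)*0 = 48*0 = 0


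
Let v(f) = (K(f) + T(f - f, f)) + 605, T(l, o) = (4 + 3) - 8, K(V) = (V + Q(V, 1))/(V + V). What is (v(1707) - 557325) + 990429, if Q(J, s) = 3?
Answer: 246780137/569 ≈ 4.3371e+5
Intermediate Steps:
K(V) = (3 + V)/(2*V) (K(V) = (V + 3)/(V + V) = (3 + V)/((2*V)) = (3 + V)*(1/(2*V)) = (3 + V)/(2*V))
T(l, o) = -1 (T(l, o) = 7 - 8 = -1)
v(f) = 604 + (3 + f)/(2*f) (v(f) = ((3 + f)/(2*f) - 1) + 605 = (-1 + (3 + f)/(2*f)) + 605 = 604 + (3 + f)/(2*f))
(v(1707) - 557325) + 990429 = ((3/2)*(1 + 403*1707)/1707 - 557325) + 990429 = ((3/2)*(1/1707)*(1 + 687921) - 557325) + 990429 = ((3/2)*(1/1707)*687922 - 557325) + 990429 = (343961/569 - 557325) + 990429 = -316773964/569 + 990429 = 246780137/569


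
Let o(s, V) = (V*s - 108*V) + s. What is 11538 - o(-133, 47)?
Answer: 22998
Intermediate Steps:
o(s, V) = s - 108*V + V*s (o(s, V) = (-108*V + V*s) + s = s - 108*V + V*s)
11538 - o(-133, 47) = 11538 - (-133 - 108*47 + 47*(-133)) = 11538 - (-133 - 5076 - 6251) = 11538 - 1*(-11460) = 11538 + 11460 = 22998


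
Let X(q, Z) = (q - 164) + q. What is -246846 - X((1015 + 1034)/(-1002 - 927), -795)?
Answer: -158615160/643 ≈ -2.4668e+5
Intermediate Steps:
X(q, Z) = -164 + 2*q (X(q, Z) = (-164 + q) + q = -164 + 2*q)
-246846 - X((1015 + 1034)/(-1002 - 927), -795) = -246846 - (-164 + 2*((1015 + 1034)/(-1002 - 927))) = -246846 - (-164 + 2*(2049/(-1929))) = -246846 - (-164 + 2*(2049*(-1/1929))) = -246846 - (-164 + 2*(-683/643)) = -246846 - (-164 - 1366/643) = -246846 - 1*(-106818/643) = -246846 + 106818/643 = -158615160/643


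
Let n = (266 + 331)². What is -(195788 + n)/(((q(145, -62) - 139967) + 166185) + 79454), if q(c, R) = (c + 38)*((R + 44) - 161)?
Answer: -552197/72915 ≈ -7.5732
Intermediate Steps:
q(c, R) = (-117 + R)*(38 + c) (q(c, R) = (38 + c)*((44 + R) - 161) = (38 + c)*(-117 + R) = (-117 + R)*(38 + c))
n = 356409 (n = 597² = 356409)
-(195788 + n)/(((q(145, -62) - 139967) + 166185) + 79454) = -(195788 + 356409)/((((-4446 - 117*145 + 38*(-62) - 62*145) - 139967) + 166185) + 79454) = -552197/((((-4446 - 16965 - 2356 - 8990) - 139967) + 166185) + 79454) = -552197/(((-32757 - 139967) + 166185) + 79454) = -552197/((-172724 + 166185) + 79454) = -552197/(-6539 + 79454) = -552197/72915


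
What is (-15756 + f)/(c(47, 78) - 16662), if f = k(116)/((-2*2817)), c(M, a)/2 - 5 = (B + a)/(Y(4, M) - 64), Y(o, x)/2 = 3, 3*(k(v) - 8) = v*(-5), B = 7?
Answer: 78805238/83301507 ≈ 0.94602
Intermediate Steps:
k(v) = 8 - 5*v/3 (k(v) = 8 + (v*(-5))/3 = 8 + (-5*v)/3 = 8 - 5*v/3)
Y(o, x) = 6 (Y(o, x) = 2*3 = 6)
c(M, a) = 283/29 - a/29 (c(M, a) = 10 + 2*((7 + a)/(6 - 64)) = 10 + 2*((7 + a)/(-58)) = 10 + 2*((7 + a)*(-1/58)) = 10 + 2*(-7/58 - a/58) = 10 + (-7/29 - a/29) = 283/29 - a/29)
f = 278/8451 (f = (8 - 5/3*116)/((-2*2817)) = (8 - 580/3)/(-5634) = -556/3*(-1/5634) = 278/8451 ≈ 0.032896)
(-15756 + f)/(c(47, 78) - 16662) = (-15756 + 278/8451)/((283/29 - 1/29*78) - 16662) = -133153678/(8451*((283/29 - 78/29) - 16662)) = -133153678/(8451*(205/29 - 16662)) = -133153678/(8451*(-482993/29)) = -133153678/8451*(-29/482993) = 78805238/83301507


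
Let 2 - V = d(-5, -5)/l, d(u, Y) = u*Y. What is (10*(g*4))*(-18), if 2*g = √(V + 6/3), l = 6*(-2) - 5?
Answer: -360*√1581/17 ≈ -842.01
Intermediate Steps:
d(u, Y) = Y*u
l = -17 (l = -12 - 5 = -17)
V = 59/17 (V = 2 - (-5*(-5))/(-17) = 2 - 25*(-1)/17 = 2 - 1*(-25/17) = 2 + 25/17 = 59/17 ≈ 3.4706)
g = √1581/34 (g = √(59/17 + 6/3)/2 = √(59/17 + 6*(⅓))/2 = √(59/17 + 2)/2 = √(93/17)/2 = (√1581/17)/2 = √1581/34 ≈ 1.1695)
(10*(g*4))*(-18) = (10*((√1581/34)*4))*(-18) = (10*(2*√1581/17))*(-18) = (20*√1581/17)*(-18) = -360*√1581/17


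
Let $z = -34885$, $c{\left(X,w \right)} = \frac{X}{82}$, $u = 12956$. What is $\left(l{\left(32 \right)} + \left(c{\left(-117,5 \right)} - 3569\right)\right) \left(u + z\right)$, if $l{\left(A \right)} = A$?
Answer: $\frac{6362721279}{82} \approx 7.7594 \cdot 10^{7}$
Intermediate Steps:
$c{\left(X,w \right)} = \frac{X}{82}$ ($c{\left(X,w \right)} = X \frac{1}{82} = \frac{X}{82}$)
$\left(l{\left(32 \right)} + \left(c{\left(-117,5 \right)} - 3569\right)\right) \left(u + z\right) = \left(32 + \left(\frac{1}{82} \left(-117\right) - 3569\right)\right) \left(12956 - 34885\right) = \left(32 - \frac{292775}{82}\right) \left(-21929\right) = \left(- \frac{290151}{82}\right) \left(-21929\right) = \frac{6362721279}{82}$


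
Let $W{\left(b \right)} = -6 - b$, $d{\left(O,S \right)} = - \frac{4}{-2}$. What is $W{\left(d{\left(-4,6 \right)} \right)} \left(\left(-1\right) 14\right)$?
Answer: $112$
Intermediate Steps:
$d{\left(O,S \right)} = 2$ ($d{\left(O,S \right)} = \left(-4\right) \left(- \frac{1}{2}\right) = 2$)
$W{\left(d{\left(-4,6 \right)} \right)} \left(\left(-1\right) 14\right) = \left(-6 - 2\right) \left(\left(-1\right) 14\right) = \left(-6 - 2\right) \left(-14\right) = \left(-8\right) \left(-14\right) = 112$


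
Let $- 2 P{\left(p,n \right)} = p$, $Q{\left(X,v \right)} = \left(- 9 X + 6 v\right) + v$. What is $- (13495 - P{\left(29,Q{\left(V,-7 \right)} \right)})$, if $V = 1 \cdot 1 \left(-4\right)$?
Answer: $- \frac{27019}{2} \approx -13510.0$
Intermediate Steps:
$V = -4$ ($V = 1 \left(-4\right) = -4$)
$Q{\left(X,v \right)} = - 9 X + 7 v$
$P{\left(p,n \right)} = - \frac{p}{2}$
$- (13495 - P{\left(29,Q{\left(V,-7 \right)} \right)}) = - (13495 - \left(- \frac{1}{2}\right) 29) = - (13495 - - \frac{29}{2}) = - (13495 + \frac{29}{2}) = \left(-1\right) \frac{27019}{2} = - \frac{27019}{2}$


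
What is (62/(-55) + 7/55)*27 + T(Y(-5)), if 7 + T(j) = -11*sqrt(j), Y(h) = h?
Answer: -34 - 11*I*sqrt(5) ≈ -34.0 - 24.597*I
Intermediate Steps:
T(j) = -7 - 11*sqrt(j)
(62/(-55) + 7/55)*27 + T(Y(-5)) = (62/(-55) + 7/55)*27 + (-7 - 11*I*sqrt(5)) = (62*(-1/55) + 7*(1/55))*27 + (-7 - 11*I*sqrt(5)) = (-62/55 + 7/55)*27 + (-7 - 11*I*sqrt(5)) = -1*27 + (-7 - 11*I*sqrt(5)) = -27 + (-7 - 11*I*sqrt(5)) = -34 - 11*I*sqrt(5)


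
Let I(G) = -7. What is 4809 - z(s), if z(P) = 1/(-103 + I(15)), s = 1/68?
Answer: 528991/110 ≈ 4809.0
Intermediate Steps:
s = 1/68 ≈ 0.014706
z(P) = -1/110 (z(P) = 1/(-103 - 7) = 1/(-110) = -1/110)
4809 - z(s) = 4809 - 1*(-1/110) = 4809 + 1/110 = 528991/110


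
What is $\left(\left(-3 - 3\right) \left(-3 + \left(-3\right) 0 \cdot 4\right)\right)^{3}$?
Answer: $5832$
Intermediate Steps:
$\left(\left(-3 - 3\right) \left(-3 + \left(-3\right) 0 \cdot 4\right)\right)^{3} = \left(\left(-3 - 3\right) \left(-3 + 0 \cdot 4\right)\right)^{3} = \left(- 6 \left(-3 + 0\right)\right)^{3} = \left(\left(-6\right) \left(-3\right)\right)^{3} = 18^{3} = 5832$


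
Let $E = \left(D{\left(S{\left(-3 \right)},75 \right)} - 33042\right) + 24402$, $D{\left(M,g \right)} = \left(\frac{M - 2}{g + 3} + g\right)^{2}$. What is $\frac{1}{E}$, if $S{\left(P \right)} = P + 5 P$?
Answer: $- \frac{1521}{4644215} \approx -0.0003275$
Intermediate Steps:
$S{\left(P \right)} = 6 P$
$D{\left(M,g \right)} = \left(g + \frac{-2 + M}{3 + g}\right)^{2}$ ($D{\left(M,g \right)} = \left(\frac{-2 + M}{3 + g} + g\right)^{2} = \left(g + \frac{-2 + M}{3 + g}\right)^{2}$)
$E = - \frac{4644215}{1521}$ ($E = \left(\frac{\left(-2 + 6 \left(-3\right) + 75^{2} + 3 \cdot 75\right)^{2}}{\left(3 + 75\right)^{2}} - 33042\right) + 24402 = \left(\frac{\left(-2 - 18 + 5625 + 225\right)^{2}}{6084} - 33042\right) + 24402 = \left(\frac{5830^{2}}{6084} - 33042\right) + 24402 = \left(\frac{1}{6084} \cdot 33988900 - 33042\right) + 24402 = \left(\frac{8497225}{1521} - 33042\right) + 24402 = - \frac{41759657}{1521} + 24402 = - \frac{4644215}{1521} \approx -3053.4$)
$\frac{1}{E} = \frac{1}{- \frac{4644215}{1521}} = - \frac{1521}{4644215}$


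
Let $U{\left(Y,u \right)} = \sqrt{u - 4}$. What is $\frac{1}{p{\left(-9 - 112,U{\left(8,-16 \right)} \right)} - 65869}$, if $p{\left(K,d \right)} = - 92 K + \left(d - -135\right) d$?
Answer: $- \frac{54757}{2998693549} - \frac{270 i \sqrt{5}}{2998693549} \approx -1.826 \cdot 10^{-5} - 2.0133 \cdot 10^{-7} i$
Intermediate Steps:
$U{\left(Y,u \right)} = \sqrt{-4 + u}$
$p{\left(K,d \right)} = - 92 K + d \left(135 + d\right)$ ($p{\left(K,d \right)} = - 92 K + \left(d + 135\right) d = - 92 K + \left(135 + d\right) d = - 92 K + d \left(135 + d\right)$)
$\frac{1}{p{\left(-9 - 112,U{\left(8,-16 \right)} \right)} - 65869} = \frac{1}{\left(\left(\sqrt{-4 - 16}\right)^{2} - 92 \left(-9 - 112\right) + 135 \sqrt{-4 - 16}\right) - 65869} = \frac{1}{\left(\left(\sqrt{-20}\right)^{2} - -11132 + 135 \sqrt{-20}\right) - 65869} = \frac{1}{\left(\left(2 i \sqrt{5}\right)^{2} + 11132 + 135 \cdot 2 i \sqrt{5}\right) - 65869} = \frac{1}{\left(-20 + 11132 + 270 i \sqrt{5}\right) - 65869} = \frac{1}{\left(11112 + 270 i \sqrt{5}\right) - 65869} = \frac{1}{-54757 + 270 i \sqrt{5}}$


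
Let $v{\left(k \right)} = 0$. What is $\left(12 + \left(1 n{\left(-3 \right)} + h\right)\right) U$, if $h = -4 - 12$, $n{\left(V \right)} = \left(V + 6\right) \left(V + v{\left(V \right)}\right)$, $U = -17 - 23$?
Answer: $520$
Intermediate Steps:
$U = -40$ ($U = -17 - 23 = -40$)
$n{\left(V \right)} = V \left(6 + V\right)$ ($n{\left(V \right)} = \left(V + 6\right) \left(V + 0\right) = \left(6 + V\right) V = V \left(6 + V\right)$)
$h = -16$ ($h = -4 - 12 = -16$)
$\left(12 + \left(1 n{\left(-3 \right)} + h\right)\right) U = \left(12 - \left(16 - - 3 \left(6 - 3\right)\right)\right) \left(-40\right) = \left(12 - \left(16 - \left(-3\right) 3\right)\right) \left(-40\right) = \left(12 + \left(1 \left(-9\right) - 16\right)\right) \left(-40\right) = \left(12 - 25\right) \left(-40\right) = \left(-13\right) \left(-40\right) = 520$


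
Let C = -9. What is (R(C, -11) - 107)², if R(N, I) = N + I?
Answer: 16129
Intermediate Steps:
R(N, I) = I + N
(R(C, -11) - 107)² = ((-11 - 9) - 107)² = (-20 - 107)² = (-127)² = 16129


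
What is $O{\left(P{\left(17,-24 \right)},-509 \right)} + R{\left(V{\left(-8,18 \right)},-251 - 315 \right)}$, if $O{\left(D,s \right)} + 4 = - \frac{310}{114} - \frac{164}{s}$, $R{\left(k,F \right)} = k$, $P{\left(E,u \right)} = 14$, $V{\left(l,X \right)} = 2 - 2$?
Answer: $- \frac{185599}{29013} \approx -6.3971$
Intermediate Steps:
$V{\left(l,X \right)} = 0$
$O{\left(D,s \right)} = - \frac{383}{57} - \frac{164}{s}$ ($O{\left(D,s \right)} = -4 - \left(\frac{155}{57} + \frac{164}{s}\right) = - \frac{383}{57} - \frac{164}{s}$)
$O{\left(P{\left(17,-24 \right)},-509 \right)} + R{\left(V{\left(-8,18 \right)},-251 - 315 \right)} = \left(- \frac{383}{57} - \frac{164}{-509}\right) + 0 = \left(- \frac{383}{57} - - \frac{164}{509}\right) + 0 = \left(- \frac{383}{57} + \frac{164}{509}\right) + 0 = - \frac{185599}{29013} + 0 = - \frac{185599}{29013}$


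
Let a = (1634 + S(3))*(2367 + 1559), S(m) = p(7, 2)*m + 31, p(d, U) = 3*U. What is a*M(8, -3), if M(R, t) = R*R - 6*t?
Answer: 541811556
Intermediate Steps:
S(m) = 31 + 6*m (S(m) = (3*2)*m + 31 = 6*m + 31 = 31 + 6*m)
a = 6607458 (a = (1634 + (31 + 6*3))*(2367 + 1559) = (1634 + (31 + 18))*3926 = (1634 + 49)*3926 = 1683*3926 = 6607458)
M(R, t) = R² - 6*t
a*M(8, -3) = 6607458*(8² - 6*(-3)) = 6607458*(64 + 18) = 6607458*82 = 541811556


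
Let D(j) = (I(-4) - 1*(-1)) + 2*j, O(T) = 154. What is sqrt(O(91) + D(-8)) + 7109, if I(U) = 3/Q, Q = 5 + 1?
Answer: 7109 + 3*sqrt(62)/2 ≈ 7120.8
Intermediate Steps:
Q = 6
I(U) = 1/2 (I(U) = 3/6 = 3*(1/6) = 1/2)
D(j) = 3/2 + 2*j (D(j) = (1/2 - 1*(-1)) + 2*j = (1/2 + 1) + 2*j = 3/2 + 2*j)
sqrt(O(91) + D(-8)) + 7109 = sqrt(154 + (3/2 + 2*(-8))) + 7109 = sqrt(154 + (3/2 - 16)) + 7109 = sqrt(154 - 29/2) + 7109 = sqrt(279/2) + 7109 = 3*sqrt(62)/2 + 7109 = 7109 + 3*sqrt(62)/2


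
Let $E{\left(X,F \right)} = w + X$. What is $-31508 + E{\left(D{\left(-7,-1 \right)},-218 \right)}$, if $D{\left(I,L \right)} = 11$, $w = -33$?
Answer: $-31530$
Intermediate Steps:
$E{\left(X,F \right)} = -33 + X$
$-31508 + E{\left(D{\left(-7,-1 \right)},-218 \right)} = -31508 + \left(-33 + 11\right) = -31508 - 22 = -31530$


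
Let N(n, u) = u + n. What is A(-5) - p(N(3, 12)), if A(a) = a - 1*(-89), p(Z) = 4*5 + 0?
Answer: 64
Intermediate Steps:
N(n, u) = n + u
p(Z) = 20 (p(Z) = 20 + 0 = 20)
A(a) = 89 + a (A(a) = a + 89 = 89 + a)
A(-5) - p(N(3, 12)) = (89 - 5) - 1*20 = 84 - 20 = 64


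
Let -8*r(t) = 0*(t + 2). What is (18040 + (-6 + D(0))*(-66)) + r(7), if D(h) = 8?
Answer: 17908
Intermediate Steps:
r(t) = 0 (r(t) = -0*(t + 2) = -0*(2 + t) = -⅛*0 = 0)
(18040 + (-6 + D(0))*(-66)) + r(7) = (18040 + (-6 + 8)*(-66)) + 0 = (18040 + 2*(-66)) + 0 = (18040 - 132) + 0 = 17908 + 0 = 17908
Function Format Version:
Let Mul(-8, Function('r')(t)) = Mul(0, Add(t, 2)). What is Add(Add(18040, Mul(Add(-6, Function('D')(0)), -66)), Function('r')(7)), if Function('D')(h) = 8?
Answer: 17908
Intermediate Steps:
Function('r')(t) = 0 (Function('r')(t) = Mul(Rational(-1, 8), Mul(0, Add(t, 2))) = Mul(Rational(-1, 8), Mul(0, Add(2, t))) = Mul(Rational(-1, 8), 0) = 0)
Add(Add(18040, Mul(Add(-6, Function('D')(0)), -66)), Function('r')(7)) = Add(Add(18040, Mul(Add(-6, 8), -66)), 0) = Add(Add(18040, Mul(2, -66)), 0) = Add(Add(18040, -132), 0) = Add(17908, 0) = 17908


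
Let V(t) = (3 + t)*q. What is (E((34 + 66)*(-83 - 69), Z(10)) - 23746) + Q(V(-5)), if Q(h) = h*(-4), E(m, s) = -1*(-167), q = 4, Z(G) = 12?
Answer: -23547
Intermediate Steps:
E(m, s) = 167
V(t) = 12 + 4*t (V(t) = (3 + t)*4 = 12 + 4*t)
Q(h) = -4*h
(E((34 + 66)*(-83 - 69), Z(10)) - 23746) + Q(V(-5)) = (167 - 23746) - 4*(12 + 4*(-5)) = -23579 - 4*(12 - 20) = -23579 - 4*(-8) = -23579 + 32 = -23547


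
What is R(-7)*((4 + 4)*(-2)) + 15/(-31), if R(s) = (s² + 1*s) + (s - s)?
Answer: -20847/31 ≈ -672.48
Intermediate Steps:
R(s) = s + s² (R(s) = (s² + s) + 0 = (s + s²) + 0 = s + s²)
R(-7)*((4 + 4)*(-2)) + 15/(-31) = (-7*(1 - 7))*((4 + 4)*(-2)) + 15/(-31) = (-7*(-6))*(8*(-2)) + 15*(-1/31) = 42*(-16) - 15/31 = -672 - 15/31 = -20847/31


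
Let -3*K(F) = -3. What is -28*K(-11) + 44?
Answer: 16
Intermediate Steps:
K(F) = 1 (K(F) = -⅓*(-3) = 1)
-28*K(-11) + 44 = -28*1 + 44 = -28 + 44 = 16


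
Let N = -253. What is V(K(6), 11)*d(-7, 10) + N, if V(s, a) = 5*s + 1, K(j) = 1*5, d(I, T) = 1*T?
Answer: 7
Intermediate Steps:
d(I, T) = T
K(j) = 5
V(s, a) = 1 + 5*s
V(K(6), 11)*d(-7, 10) + N = (1 + 5*5)*10 - 253 = (1 + 25)*10 - 253 = 26*10 - 253 = 260 - 253 = 7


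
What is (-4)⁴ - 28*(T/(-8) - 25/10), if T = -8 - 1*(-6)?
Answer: 319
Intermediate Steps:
T = -2 (T = -8 + 6 = -2)
(-4)⁴ - 28*(T/(-8) - 25/10) = (-4)⁴ - 28*(-2/(-8) - 25/10) = 256 - 28*(-2*(-⅛) - 25*⅒) = 256 - 28*(¼ - 5/2) = 256 - 28*(-9/4) = 256 + 63 = 319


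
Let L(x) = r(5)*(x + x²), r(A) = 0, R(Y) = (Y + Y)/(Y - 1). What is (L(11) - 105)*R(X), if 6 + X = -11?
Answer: -595/3 ≈ -198.33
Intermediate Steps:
X = -17 (X = -6 - 11 = -17)
R(Y) = 2*Y/(-1 + Y) (R(Y) = (2*Y)/(-1 + Y) = 2*Y/(-1 + Y))
L(x) = 0 (L(x) = 0*(x + x²) = 0)
(L(11) - 105)*R(X) = (0 - 105)*(2*(-17)/(-1 - 17)) = -210*(-17)/(-18) = -210*(-17)*(-1)/18 = -105*17/9 = -595/3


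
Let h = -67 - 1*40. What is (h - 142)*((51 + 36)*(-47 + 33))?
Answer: 303282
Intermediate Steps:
h = -107 (h = -67 - 40 = -107)
(h - 142)*((51 + 36)*(-47 + 33)) = (-107 - 142)*((51 + 36)*(-47 + 33)) = -21663*(-14) = -249*(-1218) = 303282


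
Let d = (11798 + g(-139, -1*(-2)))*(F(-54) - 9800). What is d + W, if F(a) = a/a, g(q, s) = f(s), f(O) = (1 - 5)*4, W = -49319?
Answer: -115501137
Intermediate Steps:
f(O) = -16 (f(O) = -4*4 = -16)
g(q, s) = -16
F(a) = 1
d = -115451818 (d = (11798 - 16)*(1 - 9800) = 11782*(-9799) = -115451818)
d + W = -115451818 - 49319 = -115501137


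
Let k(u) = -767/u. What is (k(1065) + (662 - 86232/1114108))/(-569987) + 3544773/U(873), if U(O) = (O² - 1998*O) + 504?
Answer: -6055842661505288344/1676449617076598115 ≈ -3.6123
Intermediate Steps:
U(O) = 504 + O² - 1998*O
(k(1065) + (662 - 86232/1114108))/(-569987) + 3544773/U(873) = (-767/1065 + (662 - 86232/1114108))/(-569987) + 3544773/(504 + 873² - 1998*873) = (-767*1/1065 + (662 - 86232*1/1114108))*(-1/569987) + 3544773/(504 + 762129 - 1744254) = (-767/1065 + (662 - 21558/278527))*(-1/569987) + 3544773/(-981621) = (-767/1065 + 184363316/278527)*(-1/569987) + 3544773*(-1/981621) = (196133301331/296631255)*(-1/569987) - 1181591/327207 = -17830300121/15370541740335 - 1181591/327207 = -6055842661505288344/1676449617076598115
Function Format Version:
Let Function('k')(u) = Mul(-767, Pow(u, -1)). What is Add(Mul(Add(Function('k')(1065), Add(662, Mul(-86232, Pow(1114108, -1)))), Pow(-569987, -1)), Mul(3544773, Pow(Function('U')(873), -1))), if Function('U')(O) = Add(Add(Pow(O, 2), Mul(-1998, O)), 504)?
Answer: Rational(-6055842661505288344, 1676449617076598115) ≈ -3.6123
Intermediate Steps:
Function('U')(O) = Add(504, Pow(O, 2), Mul(-1998, O))
Add(Mul(Add(Function('k')(1065), Add(662, Mul(-86232, Pow(1114108, -1)))), Pow(-569987, -1)), Mul(3544773, Pow(Function('U')(873), -1))) = Add(Mul(Add(Mul(-767, Pow(1065, -1)), Add(662, Mul(-86232, Pow(1114108, -1)))), Pow(-569987, -1)), Mul(3544773, Pow(Add(504, Pow(873, 2), Mul(-1998, 873)), -1))) = Add(Mul(Add(Mul(-767, Rational(1, 1065)), Add(662, Mul(-86232, Rational(1, 1114108)))), Rational(-1, 569987)), Mul(3544773, Pow(Add(504, 762129, -1744254), -1))) = Add(Mul(Add(Rational(-767, 1065), Add(662, Rational(-21558, 278527))), Rational(-1, 569987)), Mul(3544773, Pow(-981621, -1))) = Add(Mul(Add(Rational(-767, 1065), Rational(184363316, 278527)), Rational(-1, 569987)), Mul(3544773, Rational(-1, 981621))) = Add(Mul(Rational(196133301331, 296631255), Rational(-1, 569987)), Rational(-1181591, 327207)) = Add(Rational(-17830300121, 15370541740335), Rational(-1181591, 327207)) = Rational(-6055842661505288344, 1676449617076598115)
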